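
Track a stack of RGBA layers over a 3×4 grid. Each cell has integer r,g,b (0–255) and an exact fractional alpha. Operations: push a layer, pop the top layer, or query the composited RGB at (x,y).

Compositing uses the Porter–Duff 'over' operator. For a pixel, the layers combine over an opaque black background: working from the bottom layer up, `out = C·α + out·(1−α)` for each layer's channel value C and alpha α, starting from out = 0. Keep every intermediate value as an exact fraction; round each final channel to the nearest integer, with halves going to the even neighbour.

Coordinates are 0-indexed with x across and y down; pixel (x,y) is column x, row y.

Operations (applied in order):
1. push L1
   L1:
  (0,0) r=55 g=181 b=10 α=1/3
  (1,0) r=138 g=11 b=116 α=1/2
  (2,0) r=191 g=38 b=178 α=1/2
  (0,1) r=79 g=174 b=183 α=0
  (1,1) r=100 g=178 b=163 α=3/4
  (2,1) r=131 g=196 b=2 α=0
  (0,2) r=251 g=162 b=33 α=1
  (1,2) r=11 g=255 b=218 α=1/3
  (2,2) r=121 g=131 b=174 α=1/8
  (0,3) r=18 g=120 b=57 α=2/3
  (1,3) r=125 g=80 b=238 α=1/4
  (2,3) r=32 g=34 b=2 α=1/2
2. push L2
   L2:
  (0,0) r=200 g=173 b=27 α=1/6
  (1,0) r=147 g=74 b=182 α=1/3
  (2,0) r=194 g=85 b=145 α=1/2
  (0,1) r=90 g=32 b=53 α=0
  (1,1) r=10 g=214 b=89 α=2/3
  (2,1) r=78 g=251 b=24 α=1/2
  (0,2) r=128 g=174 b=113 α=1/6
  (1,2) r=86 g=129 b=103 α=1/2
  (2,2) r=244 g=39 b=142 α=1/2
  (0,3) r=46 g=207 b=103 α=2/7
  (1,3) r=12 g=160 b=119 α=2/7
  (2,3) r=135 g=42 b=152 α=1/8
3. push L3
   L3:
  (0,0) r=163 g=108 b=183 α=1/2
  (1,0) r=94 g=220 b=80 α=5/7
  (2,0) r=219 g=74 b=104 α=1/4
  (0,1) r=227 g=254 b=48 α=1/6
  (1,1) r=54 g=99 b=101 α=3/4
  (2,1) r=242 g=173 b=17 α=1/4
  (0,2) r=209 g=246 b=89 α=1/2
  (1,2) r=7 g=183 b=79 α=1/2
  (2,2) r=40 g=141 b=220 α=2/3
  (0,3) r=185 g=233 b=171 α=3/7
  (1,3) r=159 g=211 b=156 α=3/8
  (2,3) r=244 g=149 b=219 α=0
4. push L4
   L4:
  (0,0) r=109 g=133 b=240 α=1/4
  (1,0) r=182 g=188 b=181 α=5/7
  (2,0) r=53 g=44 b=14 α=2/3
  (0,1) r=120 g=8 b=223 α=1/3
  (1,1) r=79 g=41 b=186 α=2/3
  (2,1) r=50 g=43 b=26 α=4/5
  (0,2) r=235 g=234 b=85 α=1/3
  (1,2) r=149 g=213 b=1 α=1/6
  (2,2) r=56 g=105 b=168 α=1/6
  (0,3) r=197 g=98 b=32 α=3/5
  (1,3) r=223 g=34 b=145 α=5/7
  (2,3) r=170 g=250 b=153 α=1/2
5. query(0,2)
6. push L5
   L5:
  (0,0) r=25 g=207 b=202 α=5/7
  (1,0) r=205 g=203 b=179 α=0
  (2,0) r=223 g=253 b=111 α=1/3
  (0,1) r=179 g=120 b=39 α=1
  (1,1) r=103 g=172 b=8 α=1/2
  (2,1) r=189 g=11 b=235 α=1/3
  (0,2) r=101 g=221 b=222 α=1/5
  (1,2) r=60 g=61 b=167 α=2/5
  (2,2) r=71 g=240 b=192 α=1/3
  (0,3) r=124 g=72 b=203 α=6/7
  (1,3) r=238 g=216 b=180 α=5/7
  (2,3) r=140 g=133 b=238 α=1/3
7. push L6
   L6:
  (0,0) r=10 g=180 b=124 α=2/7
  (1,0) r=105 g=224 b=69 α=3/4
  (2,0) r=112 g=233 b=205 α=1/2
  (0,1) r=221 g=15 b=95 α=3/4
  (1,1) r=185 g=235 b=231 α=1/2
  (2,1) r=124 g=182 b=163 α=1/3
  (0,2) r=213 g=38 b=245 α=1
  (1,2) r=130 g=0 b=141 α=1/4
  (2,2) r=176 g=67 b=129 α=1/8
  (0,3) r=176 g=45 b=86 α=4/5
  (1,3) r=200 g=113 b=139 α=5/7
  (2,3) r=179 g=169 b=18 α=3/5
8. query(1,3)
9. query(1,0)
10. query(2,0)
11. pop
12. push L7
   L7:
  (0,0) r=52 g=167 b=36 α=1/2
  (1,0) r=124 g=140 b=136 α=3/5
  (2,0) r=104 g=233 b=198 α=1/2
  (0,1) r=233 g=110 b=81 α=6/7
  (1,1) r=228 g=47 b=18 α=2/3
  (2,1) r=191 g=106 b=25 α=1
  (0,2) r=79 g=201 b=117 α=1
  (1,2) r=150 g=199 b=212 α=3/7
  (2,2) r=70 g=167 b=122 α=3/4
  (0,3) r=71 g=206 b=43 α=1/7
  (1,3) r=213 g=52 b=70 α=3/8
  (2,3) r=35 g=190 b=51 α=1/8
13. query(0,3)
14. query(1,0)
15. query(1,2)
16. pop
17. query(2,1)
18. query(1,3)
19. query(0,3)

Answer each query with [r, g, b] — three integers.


query (0,2) [L1,L2,L3,L4] — begin 0,0,0
L1 α=1: [251, 162, 33]
L2 α=1/6: [461/2, 164, 139/3]
L3 α=1/2: [879/4, 205, 203/3]
L4 α=1/3: [1349/6, 644/3, 661/9]
rounded: [225, 215, 73]

at x=1,y=3 over L1,L2,L3,L4,L5,L6:
after L1 α=1/4: [125/4, 20, 119/2]
after L2 α=2/7: [103/4, 60, 153/2]
after L3 α=3/8: [2423/32, 933/8, 1701/16]
after L4 α=5/7: [20263/112, 1613/28, 7501/56]
after L5 α=5/7: [86903/392, 16733/98, 32701/196]
after L6 α=5/7: [282903/1372, 44418/343, 100811/686]
= [206, 129, 147]

(1,0) stack=L1,L2,L3,L4,L5,L6; from [0,0,0]:
after L1 α=1/2: [69, 11/2, 58]
after L2 α=1/3: [95, 85/3, 298/3]
after L3 α=5/7: [660/7, 3470/21, 1796/21]
after L4 α=5/7: [7690/49, 26680/147, 22597/147]
after L5 α=0: [7690/49, 26680/147, 22597/147]
after L6 α=3/4: [23125/196, 31366/147, 26513/294]
→ [118, 213, 90]

query (2,0) [L1,L2,L3,L4,L5,L6] — begin 0,0,0
L1 α=1/2: [191/2, 19, 89]
L2 α=1/2: [579/4, 52, 117]
L3 α=1/4: [2613/16, 115/2, 455/4]
L4 α=2/3: [4309/48, 97/2, 189/4]
L5 α=1/3: [9661/72, 350/3, 137/2]
L6 α=1/2: [17725/144, 1049/6, 547/4]
→ [123, 175, 137]

query (0,3) [L1,L2,L3,L4,L5,L7] — begin 0,0,0
L1 α=2/3: [12, 80, 38]
L2 α=2/7: [152/7, 814/7, 396/7]
L3 α=3/7: [4493/49, 8149/49, 5175/49]
L4 α=3/5: [7589/49, 30704/245, 15054/245]
L5 α=6/7: [44045/343, 136544/1715, 313464/1715]
L7 α=1/7: [288623/2401, 1172554/12005, 1954529/12005]
→ [120, 98, 163]

query (1,0) [L1,L2,L3,L4,L5,L7] — begin 0,0,0
after L1 α=1/2: [69, 11/2, 58]
after L2 α=1/3: [95, 85/3, 298/3]
after L3 α=5/7: [660/7, 3470/21, 1796/21]
after L4 α=5/7: [7690/49, 26680/147, 22597/147]
after L5 α=0: [7690/49, 26680/147, 22597/147]
after L7 α=3/5: [33608/245, 23020/147, 21034/147]
= [137, 157, 143]

at x=1,y=2 over L1,L2,L3,L4,L5,L7:
after L1 α=1/3: [11/3, 85, 218/3]
after L2 α=1/2: [269/6, 107, 527/6]
after L3 α=1/2: [311/12, 145, 1001/12]
after L4 α=1/6: [3343/72, 469/3, 5017/72]
after L5 α=2/5: [6223/120, 591/5, 13033/120]
after L7 α=3/7: [19723/210, 5349/35, 32113/210]
rounded: [94, 153, 153]

query (2,1) [L1,L2,L3,L4,L5] — begin 0,0,0
after L1 α=0: [0, 0, 0]
after L2 α=1/2: [39, 251/2, 12]
after L3 α=1/4: [359/4, 1099/8, 53/4]
after L4 α=4/5: [1159/20, 495/8, 469/20]
after L5 α=1/3: [3049/30, 539/12, 2819/30]
rounded: [102, 45, 94]

(1,3) stack=L1,L2,L3,L4,L5; from [0,0,0]:
after L1 α=1/4: [125/4, 20, 119/2]
after L2 α=2/7: [103/4, 60, 153/2]
after L3 α=3/8: [2423/32, 933/8, 1701/16]
after L4 α=5/7: [20263/112, 1613/28, 7501/56]
after L5 α=5/7: [86903/392, 16733/98, 32701/196]
= [222, 171, 167]

query (0,3) [L1,L2,L3,L4,L5] — begin 0,0,0
after L1 α=2/3: [12, 80, 38]
after L2 α=2/7: [152/7, 814/7, 396/7]
after L3 α=3/7: [4493/49, 8149/49, 5175/49]
after L4 α=3/5: [7589/49, 30704/245, 15054/245]
after L5 α=6/7: [44045/343, 136544/1715, 313464/1715]
→ [128, 80, 183]


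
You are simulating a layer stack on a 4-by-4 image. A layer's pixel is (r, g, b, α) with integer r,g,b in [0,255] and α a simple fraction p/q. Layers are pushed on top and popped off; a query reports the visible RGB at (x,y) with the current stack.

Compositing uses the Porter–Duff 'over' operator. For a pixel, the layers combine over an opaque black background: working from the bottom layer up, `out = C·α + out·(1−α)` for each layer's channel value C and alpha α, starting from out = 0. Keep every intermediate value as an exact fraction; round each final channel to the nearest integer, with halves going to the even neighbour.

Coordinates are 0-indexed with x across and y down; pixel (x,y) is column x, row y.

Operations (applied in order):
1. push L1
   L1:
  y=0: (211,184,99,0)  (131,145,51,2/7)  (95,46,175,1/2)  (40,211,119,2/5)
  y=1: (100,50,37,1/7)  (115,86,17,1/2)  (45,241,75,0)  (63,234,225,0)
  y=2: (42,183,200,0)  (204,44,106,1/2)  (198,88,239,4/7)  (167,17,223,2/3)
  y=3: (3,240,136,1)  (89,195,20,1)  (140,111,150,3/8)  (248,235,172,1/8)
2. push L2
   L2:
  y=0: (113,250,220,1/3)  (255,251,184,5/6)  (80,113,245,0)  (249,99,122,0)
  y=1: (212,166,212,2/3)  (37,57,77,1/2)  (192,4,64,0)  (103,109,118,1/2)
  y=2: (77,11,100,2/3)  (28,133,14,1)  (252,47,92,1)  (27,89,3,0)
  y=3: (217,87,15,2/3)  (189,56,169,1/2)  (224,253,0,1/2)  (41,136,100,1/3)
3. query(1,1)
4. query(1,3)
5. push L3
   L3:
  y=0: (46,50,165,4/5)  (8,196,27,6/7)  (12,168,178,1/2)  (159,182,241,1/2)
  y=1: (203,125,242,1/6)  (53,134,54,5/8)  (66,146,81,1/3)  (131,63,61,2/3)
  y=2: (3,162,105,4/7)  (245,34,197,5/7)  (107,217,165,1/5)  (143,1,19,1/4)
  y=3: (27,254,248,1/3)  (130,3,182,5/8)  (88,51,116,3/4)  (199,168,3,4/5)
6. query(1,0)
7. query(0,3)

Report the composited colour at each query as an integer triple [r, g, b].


at x=1,y=1 over L1,L2:
+L1 (α=1/2) → [115/2, 43, 17/2]
+L2 (α=1/2) → [189/4, 50, 171/4]
= [47, 50, 43]

at x=1,y=3 over L1,L2:
L1 α=1: [89, 195, 20]
L2 α=1/2: [139, 251/2, 189/2]
= [139, 126, 94]

query (1,0) [L1,L2,L3] — begin 0,0,0
+L1 (α=2/7) → [262/7, 290/7, 102/7]
+L2 (α=5/6) → [9187/42, 3025/14, 3271/21]
+L3 (α=6/7) → [11203/294, 19489/98, 6673/147]
= [38, 199, 45]

(0,3) stack=L1,L2,L3; from [0,0,0]:
+L1 (α=1) → [3, 240, 136]
+L2 (α=2/3) → [437/3, 138, 166/3]
+L3 (α=1/3) → [955/9, 530/3, 1076/9]
= [106, 177, 120]


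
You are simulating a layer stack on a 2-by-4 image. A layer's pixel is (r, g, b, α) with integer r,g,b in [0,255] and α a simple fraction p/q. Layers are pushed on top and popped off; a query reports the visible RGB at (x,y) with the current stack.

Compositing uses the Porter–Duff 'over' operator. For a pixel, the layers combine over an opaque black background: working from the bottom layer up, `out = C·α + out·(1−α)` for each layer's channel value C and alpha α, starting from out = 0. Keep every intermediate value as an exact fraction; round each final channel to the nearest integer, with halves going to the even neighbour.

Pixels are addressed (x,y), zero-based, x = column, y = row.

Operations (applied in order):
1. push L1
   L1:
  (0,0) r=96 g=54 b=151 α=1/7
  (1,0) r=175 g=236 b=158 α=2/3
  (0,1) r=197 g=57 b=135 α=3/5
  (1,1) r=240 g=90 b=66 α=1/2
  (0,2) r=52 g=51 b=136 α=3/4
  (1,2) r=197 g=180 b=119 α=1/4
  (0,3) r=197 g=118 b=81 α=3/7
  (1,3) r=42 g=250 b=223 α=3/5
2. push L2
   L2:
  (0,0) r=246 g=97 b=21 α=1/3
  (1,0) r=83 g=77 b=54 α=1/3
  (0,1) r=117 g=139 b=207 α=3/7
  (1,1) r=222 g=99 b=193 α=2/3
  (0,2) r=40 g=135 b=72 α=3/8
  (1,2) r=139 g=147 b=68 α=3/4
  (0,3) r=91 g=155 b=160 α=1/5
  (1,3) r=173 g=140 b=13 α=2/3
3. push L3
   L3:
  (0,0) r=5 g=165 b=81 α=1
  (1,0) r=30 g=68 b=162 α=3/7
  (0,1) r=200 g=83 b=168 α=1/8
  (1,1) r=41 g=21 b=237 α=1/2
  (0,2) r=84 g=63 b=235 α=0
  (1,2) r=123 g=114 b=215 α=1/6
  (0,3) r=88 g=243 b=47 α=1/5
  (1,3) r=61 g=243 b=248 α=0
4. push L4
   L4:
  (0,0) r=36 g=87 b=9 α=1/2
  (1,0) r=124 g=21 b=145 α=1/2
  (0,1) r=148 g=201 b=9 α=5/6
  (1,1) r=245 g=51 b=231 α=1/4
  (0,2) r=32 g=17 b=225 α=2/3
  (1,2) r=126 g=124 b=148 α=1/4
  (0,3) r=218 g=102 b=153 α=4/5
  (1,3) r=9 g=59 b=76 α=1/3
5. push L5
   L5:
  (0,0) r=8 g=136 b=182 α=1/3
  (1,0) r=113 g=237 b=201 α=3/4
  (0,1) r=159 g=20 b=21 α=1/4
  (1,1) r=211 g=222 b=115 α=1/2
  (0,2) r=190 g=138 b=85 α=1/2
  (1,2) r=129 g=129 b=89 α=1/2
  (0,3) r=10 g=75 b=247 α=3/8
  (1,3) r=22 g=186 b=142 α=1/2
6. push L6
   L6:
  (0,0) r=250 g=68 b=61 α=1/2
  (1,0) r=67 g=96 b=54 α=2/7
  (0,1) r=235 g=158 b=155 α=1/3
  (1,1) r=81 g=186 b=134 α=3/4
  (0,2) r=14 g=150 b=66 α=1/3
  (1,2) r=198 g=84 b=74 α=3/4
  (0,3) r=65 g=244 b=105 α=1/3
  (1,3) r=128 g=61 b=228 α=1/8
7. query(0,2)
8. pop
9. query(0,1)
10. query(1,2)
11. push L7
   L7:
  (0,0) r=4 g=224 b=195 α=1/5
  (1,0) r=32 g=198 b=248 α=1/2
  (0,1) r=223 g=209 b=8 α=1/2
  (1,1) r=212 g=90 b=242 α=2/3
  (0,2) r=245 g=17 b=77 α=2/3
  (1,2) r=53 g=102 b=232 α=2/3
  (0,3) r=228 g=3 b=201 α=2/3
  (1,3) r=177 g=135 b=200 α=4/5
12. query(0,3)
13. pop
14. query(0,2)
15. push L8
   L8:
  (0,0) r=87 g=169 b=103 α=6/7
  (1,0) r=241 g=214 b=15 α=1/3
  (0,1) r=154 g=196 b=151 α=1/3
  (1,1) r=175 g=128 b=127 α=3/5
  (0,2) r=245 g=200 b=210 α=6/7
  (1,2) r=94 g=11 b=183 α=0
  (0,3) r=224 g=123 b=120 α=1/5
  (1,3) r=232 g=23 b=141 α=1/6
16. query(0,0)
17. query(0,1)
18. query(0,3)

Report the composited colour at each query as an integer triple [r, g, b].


(0,2) stack=L1,L2,L3,L4,L5,L6; from [0,0,0]:
+L1 (α=3/4) → [39, 153/4, 102]
+L2 (α=3/8) → [315/8, 2385/32, 363/4]
+L3 (α=0) → [315/8, 2385/32, 363/4]
+L4 (α=2/3) → [827/24, 3473/96, 721/4]
+L5 (α=1/2) → [5387/48, 16721/192, 1061/8]
+L6 (α=1/3) → [5723/72, 31121/288, 1325/12]
rounded: [79, 108, 110]

at x=0,y=1 over L1,L2,L3,L4,L5:
+L1 (α=3/5) → [591/5, 171/5, 81]
+L2 (α=3/7) → [4119/35, 2769/35, 135]
+L3 (α=1/8) → [5119/40, 398/5, 1113/8]
+L4 (α=5/6) → [11573/80, 5423/30, 491/16]
+L5 (α=1/4) → [47439/320, 5623/40, 1809/64]
→ [148, 141, 28]

(1,2) stack=L1,L2,L3,L4,L5; from [0,0,0]:
L1 α=1/4: [197/4, 45, 119/4]
L2 α=3/4: [1865/16, 243/2, 935/16]
L3 α=1/6: [11293/96, 481/4, 2705/32]
L4 α=1/4: [15325/128, 1939/16, 12851/128]
L5 α=1/2: [31837/256, 4003/32, 24243/256]
rounded: [124, 125, 95]

at x=0,y=3 over L1,L2,L3,L4,L5,L7:
after L1 α=3/7: [591/7, 354/7, 243/7]
after L2 α=1/5: [3001/35, 2501/35, 2092/35]
after L3 α=1/5: [15084/175, 18509/175, 10013/175]
after L4 α=4/5: [167684/875, 89909/875, 117113/875]
after L5 α=3/8: [86467/700, 32321/350, 61697/350]
after L7 α=2/3: [405667/2100, 34421/1050, 202397/1050]
rounded: [193, 33, 193]

at x=0,y=2 over L1,L2,L3,L4,L5:
after L1 α=3/4: [39, 153/4, 102]
after L2 α=3/8: [315/8, 2385/32, 363/4]
after L3 α=0: [315/8, 2385/32, 363/4]
after L4 α=2/3: [827/24, 3473/96, 721/4]
after L5 α=1/2: [5387/48, 16721/192, 1061/8]
→ [112, 87, 133]

query (0,0) [L1,L2,L3,L4,L5,L8] — begin 0,0,0
L1 α=1/7: [96/7, 54/7, 151/7]
L2 α=1/3: [638/7, 787/21, 449/21]
L3 α=1: [5, 165, 81]
L4 α=1/2: [41/2, 126, 45]
L5 α=1/3: [49/3, 388/3, 272/3]
L8 α=6/7: [1615/21, 490/3, 2126/21]
= [77, 163, 101]

query (0,1) [L1,L2,L3,L4,L5,L8] — begin 0,0,0
after L1 α=3/5: [591/5, 171/5, 81]
after L2 α=3/7: [4119/35, 2769/35, 135]
after L3 α=1/8: [5119/40, 398/5, 1113/8]
after L4 α=5/6: [11573/80, 5423/30, 491/16]
after L5 α=1/4: [47439/320, 5623/40, 1809/64]
after L8 α=1/3: [72079/480, 3181/20, 6641/96]
→ [150, 159, 69]

at x=0,y=3 over L1,L2,L3,L4,L5,L8:
after L1 α=3/7: [591/7, 354/7, 243/7]
after L2 α=1/5: [3001/35, 2501/35, 2092/35]
after L3 α=1/5: [15084/175, 18509/175, 10013/175]
after L4 α=4/5: [167684/875, 89909/875, 117113/875]
after L5 α=3/8: [86467/700, 32321/350, 61697/350]
after L8 α=1/5: [125667/875, 86167/875, 144394/875]
rounded: [144, 98, 165]


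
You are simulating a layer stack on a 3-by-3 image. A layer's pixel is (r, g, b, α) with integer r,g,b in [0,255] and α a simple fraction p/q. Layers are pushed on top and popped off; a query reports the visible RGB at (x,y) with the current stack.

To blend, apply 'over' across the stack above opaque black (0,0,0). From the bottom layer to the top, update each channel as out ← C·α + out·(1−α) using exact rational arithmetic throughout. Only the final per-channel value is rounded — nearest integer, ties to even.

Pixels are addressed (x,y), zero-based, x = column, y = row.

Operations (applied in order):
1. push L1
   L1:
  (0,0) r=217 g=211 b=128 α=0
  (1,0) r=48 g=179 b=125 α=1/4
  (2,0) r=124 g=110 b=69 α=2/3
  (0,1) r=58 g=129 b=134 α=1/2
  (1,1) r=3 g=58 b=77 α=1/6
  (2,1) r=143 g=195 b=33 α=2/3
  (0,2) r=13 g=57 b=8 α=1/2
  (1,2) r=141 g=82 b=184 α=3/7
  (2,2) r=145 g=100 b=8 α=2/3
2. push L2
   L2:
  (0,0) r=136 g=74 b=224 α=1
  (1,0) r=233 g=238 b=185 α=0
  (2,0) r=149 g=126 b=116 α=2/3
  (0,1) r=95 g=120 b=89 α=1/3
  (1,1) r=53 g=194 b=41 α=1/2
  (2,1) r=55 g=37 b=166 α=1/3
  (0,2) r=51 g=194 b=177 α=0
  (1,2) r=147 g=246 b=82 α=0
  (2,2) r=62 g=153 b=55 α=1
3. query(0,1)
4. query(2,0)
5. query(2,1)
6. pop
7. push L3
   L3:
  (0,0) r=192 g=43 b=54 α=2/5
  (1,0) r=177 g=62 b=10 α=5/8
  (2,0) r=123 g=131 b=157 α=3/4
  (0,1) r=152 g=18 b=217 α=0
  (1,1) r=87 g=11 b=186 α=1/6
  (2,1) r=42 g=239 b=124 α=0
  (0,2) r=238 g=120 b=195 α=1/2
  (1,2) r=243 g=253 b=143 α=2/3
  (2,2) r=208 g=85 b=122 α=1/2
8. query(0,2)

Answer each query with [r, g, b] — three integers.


query (0,1) [L1,L2] — begin 0,0,0
L1 α=1/2: [29, 129/2, 67]
L2 α=1/3: [51, 83, 223/3]
rounded: [51, 83, 74]

at x=2,y=0 over L1,L2:
L1 α=2/3: [248/3, 220/3, 46]
L2 α=2/3: [1142/9, 976/9, 278/3]
= [127, 108, 93]

at x=2,y=1 over L1,L2:
L1 α=2/3: [286/3, 130, 22]
L2 α=1/3: [737/9, 99, 70]
= [82, 99, 70]

query (0,2) [L1,L3] — begin 0,0,0
after L1 α=1/2: [13/2, 57/2, 4]
after L3 α=1/2: [489/4, 297/4, 199/2]
→ [122, 74, 100]


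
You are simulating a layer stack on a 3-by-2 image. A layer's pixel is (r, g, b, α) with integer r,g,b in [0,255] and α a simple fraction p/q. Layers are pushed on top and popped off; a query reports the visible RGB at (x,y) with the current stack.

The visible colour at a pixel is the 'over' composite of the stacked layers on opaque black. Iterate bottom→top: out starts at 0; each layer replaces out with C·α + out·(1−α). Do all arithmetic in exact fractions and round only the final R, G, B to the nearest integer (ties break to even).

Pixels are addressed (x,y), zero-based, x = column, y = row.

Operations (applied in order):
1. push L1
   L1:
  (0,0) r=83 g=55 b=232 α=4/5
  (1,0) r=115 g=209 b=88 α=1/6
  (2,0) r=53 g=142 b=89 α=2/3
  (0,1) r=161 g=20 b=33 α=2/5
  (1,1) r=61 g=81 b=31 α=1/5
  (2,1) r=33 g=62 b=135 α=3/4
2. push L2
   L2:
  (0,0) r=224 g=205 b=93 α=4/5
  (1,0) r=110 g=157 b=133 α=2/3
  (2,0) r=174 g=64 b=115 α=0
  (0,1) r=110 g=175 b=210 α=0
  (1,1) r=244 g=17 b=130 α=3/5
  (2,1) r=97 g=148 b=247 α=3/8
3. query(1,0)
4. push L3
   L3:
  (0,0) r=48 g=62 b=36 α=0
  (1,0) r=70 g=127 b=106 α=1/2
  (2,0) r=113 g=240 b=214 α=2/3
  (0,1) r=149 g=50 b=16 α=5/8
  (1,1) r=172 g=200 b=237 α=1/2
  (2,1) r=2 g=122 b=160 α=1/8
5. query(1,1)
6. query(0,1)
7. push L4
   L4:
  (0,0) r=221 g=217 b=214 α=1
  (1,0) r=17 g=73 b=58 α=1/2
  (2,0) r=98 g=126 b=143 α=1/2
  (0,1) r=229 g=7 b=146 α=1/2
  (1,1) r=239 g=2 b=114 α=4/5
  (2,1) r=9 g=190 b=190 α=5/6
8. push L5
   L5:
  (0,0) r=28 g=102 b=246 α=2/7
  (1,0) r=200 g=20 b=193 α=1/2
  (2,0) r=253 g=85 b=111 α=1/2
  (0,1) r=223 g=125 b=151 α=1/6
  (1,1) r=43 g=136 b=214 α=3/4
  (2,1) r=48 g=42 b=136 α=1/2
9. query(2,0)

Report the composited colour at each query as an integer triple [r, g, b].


(1,0) stack=L1,L2; from [0,0,0]:
+L1 (α=1/6) → [115/6, 209/6, 44/3]
+L2 (α=2/3) → [1435/18, 2093/18, 842/9]
rounded: [80, 116, 94]

query (1,1) [L1,L2,L3] — begin 0,0,0
+L1 (α=1/5) → [61/5, 81/5, 31/5]
+L2 (α=3/5) → [3782/25, 417/25, 2012/25]
+L3 (α=1/2) → [4041/25, 5417/50, 7937/50]
→ [162, 108, 159]

query (0,1) [L1,L2,L3] — begin 0,0,0
after L1 α=2/5: [322/5, 8, 66/5]
after L2 α=0: [322/5, 8, 66/5]
after L3 α=5/8: [4691/40, 137/4, 299/20]
rounded: [117, 34, 15]

query (2,0) [L1,L2,L3,L4,L5] — begin 0,0,0
after L1 α=2/3: [106/3, 284/3, 178/3]
after L2 α=0: [106/3, 284/3, 178/3]
after L3 α=2/3: [784/9, 1724/9, 1462/9]
after L4 α=1/2: [833/9, 1429/9, 2749/18]
after L5 α=1/2: [1555/9, 1097/9, 4747/36]
→ [173, 122, 132]


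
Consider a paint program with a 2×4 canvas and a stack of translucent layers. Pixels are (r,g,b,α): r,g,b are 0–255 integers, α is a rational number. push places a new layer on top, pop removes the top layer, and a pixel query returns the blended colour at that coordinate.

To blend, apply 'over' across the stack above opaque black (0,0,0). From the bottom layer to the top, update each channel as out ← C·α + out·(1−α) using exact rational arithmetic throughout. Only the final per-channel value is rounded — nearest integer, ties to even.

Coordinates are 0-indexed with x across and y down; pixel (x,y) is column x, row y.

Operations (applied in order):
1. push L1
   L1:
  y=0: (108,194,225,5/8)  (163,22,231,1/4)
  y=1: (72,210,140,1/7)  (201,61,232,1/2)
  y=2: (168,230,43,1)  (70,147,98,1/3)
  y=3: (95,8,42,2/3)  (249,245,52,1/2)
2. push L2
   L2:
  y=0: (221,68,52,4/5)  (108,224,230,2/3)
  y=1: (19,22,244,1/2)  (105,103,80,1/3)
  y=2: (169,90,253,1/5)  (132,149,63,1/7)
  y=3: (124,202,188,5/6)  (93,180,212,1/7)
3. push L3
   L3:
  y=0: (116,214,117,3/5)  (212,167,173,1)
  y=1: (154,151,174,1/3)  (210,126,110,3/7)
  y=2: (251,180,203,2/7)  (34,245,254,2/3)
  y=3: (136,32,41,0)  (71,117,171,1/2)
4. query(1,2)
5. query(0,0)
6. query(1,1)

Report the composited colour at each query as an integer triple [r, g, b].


at x=1,y=2 over L1,L2,L3:
+L1 (α=1/3) → [70/3, 49, 98/3]
+L2 (α=1/7) → [272/7, 443/7, 37]
+L3 (α=2/3) → [748/21, 1291/7, 545/3]
→ [36, 184, 182]

query (0,0) [L1,L2,L3] — begin 0,0,0
L1 α=5/8: [135/2, 485/4, 1125/8]
L2 α=4/5: [1903/10, 1573/20, 2789/40]
L3 α=3/5: [3643/25, 7993/50, 9809/100]
→ [146, 160, 98]

at x=1,y=1 over L1,L2,L3:
+L1 (α=1/2) → [201/2, 61/2, 116]
+L2 (α=1/3) → [102, 164/3, 104]
+L3 (α=3/7) → [1038/7, 1790/21, 746/7]
rounded: [148, 85, 107]


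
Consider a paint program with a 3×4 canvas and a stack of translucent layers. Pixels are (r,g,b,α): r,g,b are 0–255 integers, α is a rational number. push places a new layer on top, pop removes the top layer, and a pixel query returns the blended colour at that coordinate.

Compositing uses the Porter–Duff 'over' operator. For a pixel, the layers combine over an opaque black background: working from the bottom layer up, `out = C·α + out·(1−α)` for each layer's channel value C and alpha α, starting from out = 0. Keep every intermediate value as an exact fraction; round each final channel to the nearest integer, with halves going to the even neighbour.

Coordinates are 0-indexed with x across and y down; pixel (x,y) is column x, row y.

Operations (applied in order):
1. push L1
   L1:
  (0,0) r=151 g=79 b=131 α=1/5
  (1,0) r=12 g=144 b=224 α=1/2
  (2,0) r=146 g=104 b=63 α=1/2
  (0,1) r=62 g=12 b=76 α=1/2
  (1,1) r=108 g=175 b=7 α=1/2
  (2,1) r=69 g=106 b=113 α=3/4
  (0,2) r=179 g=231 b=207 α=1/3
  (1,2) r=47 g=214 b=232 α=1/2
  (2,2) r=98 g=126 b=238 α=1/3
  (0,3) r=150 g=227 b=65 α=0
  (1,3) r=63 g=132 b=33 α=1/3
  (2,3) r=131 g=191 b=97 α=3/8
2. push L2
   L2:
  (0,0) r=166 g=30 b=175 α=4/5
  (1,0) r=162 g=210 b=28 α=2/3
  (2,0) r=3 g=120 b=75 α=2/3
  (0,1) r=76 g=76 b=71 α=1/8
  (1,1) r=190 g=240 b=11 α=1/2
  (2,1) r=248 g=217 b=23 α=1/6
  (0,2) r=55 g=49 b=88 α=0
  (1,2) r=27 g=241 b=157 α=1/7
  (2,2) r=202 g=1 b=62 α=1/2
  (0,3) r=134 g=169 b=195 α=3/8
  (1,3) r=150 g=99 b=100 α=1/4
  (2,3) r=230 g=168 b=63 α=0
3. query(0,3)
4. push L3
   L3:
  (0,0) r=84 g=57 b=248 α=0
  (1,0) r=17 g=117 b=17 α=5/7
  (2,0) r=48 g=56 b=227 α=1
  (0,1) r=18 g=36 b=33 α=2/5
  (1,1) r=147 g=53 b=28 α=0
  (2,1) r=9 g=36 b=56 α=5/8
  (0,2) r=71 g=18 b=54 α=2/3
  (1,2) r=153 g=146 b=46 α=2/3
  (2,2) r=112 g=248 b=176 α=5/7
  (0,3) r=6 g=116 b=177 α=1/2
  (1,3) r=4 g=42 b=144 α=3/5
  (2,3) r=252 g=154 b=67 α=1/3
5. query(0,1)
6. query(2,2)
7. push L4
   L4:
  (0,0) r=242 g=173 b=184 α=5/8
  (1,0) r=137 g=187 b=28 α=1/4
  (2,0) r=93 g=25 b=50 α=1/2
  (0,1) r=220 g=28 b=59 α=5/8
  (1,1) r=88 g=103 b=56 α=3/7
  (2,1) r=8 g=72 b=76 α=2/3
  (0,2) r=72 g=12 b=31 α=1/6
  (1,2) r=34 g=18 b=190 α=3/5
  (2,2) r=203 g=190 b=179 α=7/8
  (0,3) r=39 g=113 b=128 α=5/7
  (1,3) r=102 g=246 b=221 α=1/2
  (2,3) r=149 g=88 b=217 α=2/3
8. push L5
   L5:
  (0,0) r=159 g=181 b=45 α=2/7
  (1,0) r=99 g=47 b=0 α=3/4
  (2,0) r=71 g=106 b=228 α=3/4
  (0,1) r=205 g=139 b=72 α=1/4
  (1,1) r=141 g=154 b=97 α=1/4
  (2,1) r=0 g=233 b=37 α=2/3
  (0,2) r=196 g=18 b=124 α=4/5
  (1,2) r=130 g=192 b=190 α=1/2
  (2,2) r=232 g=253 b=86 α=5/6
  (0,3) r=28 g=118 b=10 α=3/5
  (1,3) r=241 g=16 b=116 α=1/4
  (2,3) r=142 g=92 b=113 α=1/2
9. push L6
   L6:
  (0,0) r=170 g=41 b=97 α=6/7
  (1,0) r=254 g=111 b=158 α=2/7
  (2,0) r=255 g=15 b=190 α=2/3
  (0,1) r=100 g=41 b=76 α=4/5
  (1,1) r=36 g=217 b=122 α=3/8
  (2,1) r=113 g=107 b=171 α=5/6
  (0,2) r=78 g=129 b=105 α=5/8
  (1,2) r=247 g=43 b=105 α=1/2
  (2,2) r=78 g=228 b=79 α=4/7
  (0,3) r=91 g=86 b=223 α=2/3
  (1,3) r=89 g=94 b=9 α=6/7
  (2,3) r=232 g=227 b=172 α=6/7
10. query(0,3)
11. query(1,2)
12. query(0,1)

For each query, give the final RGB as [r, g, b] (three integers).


(0,3) stack=L1,L2; from [0,0,0]:
L1 α=0: [0, 0, 0]
L2 α=3/8: [201/4, 507/8, 585/8]
rounded: [50, 63, 73]

(0,1) stack=L1,L2,L3; from [0,0,0]:
+L1 (α=1/2) → [31, 6, 38]
+L2 (α=1/8) → [293/8, 59/4, 337/8]
+L3 (α=2/5) → [1167/40, 93/4, 1539/40]
= [29, 23, 38]

query (2,2) [L1,L2,L3] — begin 0,0,0
after L1 α=1/3: [98/3, 42, 238/3]
after L2 α=1/2: [352/3, 43/2, 212/3]
after L3 α=5/7: [2384/21, 1283/7, 3064/21]
rounded: [114, 183, 146]

(0,3) stack=L1,L2,L3,L4,L5,L6; from [0,0,0]:
after L1 α=0: [0, 0, 0]
after L2 α=3/8: [201/4, 507/8, 585/8]
after L3 α=1/2: [225/8, 1435/16, 2001/16]
after L4 α=5/7: [1005/28, 5955/56, 7121/56]
after L5 α=3/5: [2181/70, 15867/140, 7961/140]
after L6 α=2/3: [14921/210, 39947/420, 23467/140]
rounded: [71, 95, 168]

at x=1,y=2 over L1,L2,L3,L4,L5,L6:
after L1 α=1/2: [47/2, 107, 116]
after L2 α=1/7: [24, 883/7, 853/7]
after L3 α=2/3: [110, 2927/21, 499/7]
after L4 α=3/5: [322/5, 6988/105, 4988/35]
after L5 α=1/2: [486/5, 13574/105, 5819/35]
after L6 α=1/2: [1721/10, 18089/210, 4747/35]
rounded: [172, 86, 136]

query (0,1) [L1,L2,L3,L4,L5,L6] — begin 0,0,0
after L1 α=1/2: [31, 6, 38]
after L2 α=1/8: [293/8, 59/4, 337/8]
after L3 α=2/5: [1167/40, 93/4, 1539/40]
after L4 α=5/8: [47501/320, 839/32, 16417/320]
after L5 α=1/4: [208103/1280, 6965/128, 72291/1280]
after L6 α=4/5: [720103/6400, 27957/640, 461411/6400]
rounded: [113, 44, 72]


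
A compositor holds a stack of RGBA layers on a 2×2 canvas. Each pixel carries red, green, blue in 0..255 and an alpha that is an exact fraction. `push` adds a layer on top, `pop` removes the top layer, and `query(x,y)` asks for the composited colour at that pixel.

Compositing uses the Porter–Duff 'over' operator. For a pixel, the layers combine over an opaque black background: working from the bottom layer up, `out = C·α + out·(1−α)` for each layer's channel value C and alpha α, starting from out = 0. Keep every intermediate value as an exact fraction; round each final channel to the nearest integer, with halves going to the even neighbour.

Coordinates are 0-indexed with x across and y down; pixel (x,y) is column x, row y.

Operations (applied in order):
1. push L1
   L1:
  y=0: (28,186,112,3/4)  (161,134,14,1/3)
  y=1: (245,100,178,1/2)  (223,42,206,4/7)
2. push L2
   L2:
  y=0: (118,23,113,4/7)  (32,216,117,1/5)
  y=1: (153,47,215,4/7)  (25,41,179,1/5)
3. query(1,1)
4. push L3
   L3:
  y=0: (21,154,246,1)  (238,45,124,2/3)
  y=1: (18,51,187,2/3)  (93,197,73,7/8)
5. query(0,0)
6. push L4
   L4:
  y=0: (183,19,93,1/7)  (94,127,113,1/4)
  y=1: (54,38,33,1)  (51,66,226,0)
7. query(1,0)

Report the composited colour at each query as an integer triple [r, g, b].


query (1,1) [L1,L2] — begin 0,0,0
L1 α=4/7: [892/7, 24, 824/7]
L2 α=1/5: [3743/35, 137/5, 4549/35]
= [107, 27, 130]

at x=0,y=0 over L1,L2,L3:
+L1 (α=3/4) → [21, 279/2, 84]
+L2 (α=4/7) → [535/7, 1021/14, 704/7]
+L3 (α=1) → [21, 154, 246]
rounded: [21, 154, 246]

at x=1,y=0 over L1,L2,L3,L4:
+L1 (α=1/3) → [161/3, 134/3, 14/3]
+L2 (α=1/5) → [148/3, 1184/15, 407/15]
+L3 (α=2/3) → [1576/9, 2534/45, 4127/45]
+L4 (α=1/4) → [929/6, 4439/60, 2911/30]
→ [155, 74, 97]


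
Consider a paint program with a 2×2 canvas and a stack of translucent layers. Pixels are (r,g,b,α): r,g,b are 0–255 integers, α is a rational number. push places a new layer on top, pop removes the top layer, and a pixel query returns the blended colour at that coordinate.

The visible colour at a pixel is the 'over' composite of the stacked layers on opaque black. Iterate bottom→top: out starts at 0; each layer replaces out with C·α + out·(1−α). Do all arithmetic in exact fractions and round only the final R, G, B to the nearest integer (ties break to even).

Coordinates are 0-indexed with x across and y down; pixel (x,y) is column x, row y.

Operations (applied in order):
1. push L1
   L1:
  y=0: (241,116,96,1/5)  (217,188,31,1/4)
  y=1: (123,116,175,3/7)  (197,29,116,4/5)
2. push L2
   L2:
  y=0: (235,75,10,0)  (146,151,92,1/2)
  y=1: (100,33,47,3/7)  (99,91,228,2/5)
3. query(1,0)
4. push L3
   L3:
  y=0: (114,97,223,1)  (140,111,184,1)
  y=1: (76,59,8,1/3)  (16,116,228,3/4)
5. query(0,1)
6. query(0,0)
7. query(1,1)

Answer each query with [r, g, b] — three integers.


(1,0) stack=L1,L2; from [0,0,0]:
+L1 (α=1/4) → [217/4, 47, 31/4]
+L2 (α=1/2) → [801/8, 99, 399/8]
rounded: [100, 99, 50]

(0,1) stack=L1,L2,L3; from [0,0,0]:
+L1 (α=3/7) → [369/7, 348/7, 75]
+L2 (α=3/7) → [3576/49, 2085/49, 63]
+L3 (α=1/3) → [10876/147, 7061/147, 134/3]
= [74, 48, 45]

query (0,0) [L1,L2,L3] — begin 0,0,0
L1 α=1/5: [241/5, 116/5, 96/5]
L2 α=0: [241/5, 116/5, 96/5]
L3 α=1: [114, 97, 223]
rounded: [114, 97, 223]

(1,1) stack=L1,L2,L3; from [0,0,0]:
+L1 (α=4/5) → [788/5, 116/5, 464/5]
+L2 (α=2/5) → [3354/25, 1258/25, 3672/25]
+L3 (α=3/4) → [2277/50, 4979/50, 5193/25]
rounded: [46, 100, 208]


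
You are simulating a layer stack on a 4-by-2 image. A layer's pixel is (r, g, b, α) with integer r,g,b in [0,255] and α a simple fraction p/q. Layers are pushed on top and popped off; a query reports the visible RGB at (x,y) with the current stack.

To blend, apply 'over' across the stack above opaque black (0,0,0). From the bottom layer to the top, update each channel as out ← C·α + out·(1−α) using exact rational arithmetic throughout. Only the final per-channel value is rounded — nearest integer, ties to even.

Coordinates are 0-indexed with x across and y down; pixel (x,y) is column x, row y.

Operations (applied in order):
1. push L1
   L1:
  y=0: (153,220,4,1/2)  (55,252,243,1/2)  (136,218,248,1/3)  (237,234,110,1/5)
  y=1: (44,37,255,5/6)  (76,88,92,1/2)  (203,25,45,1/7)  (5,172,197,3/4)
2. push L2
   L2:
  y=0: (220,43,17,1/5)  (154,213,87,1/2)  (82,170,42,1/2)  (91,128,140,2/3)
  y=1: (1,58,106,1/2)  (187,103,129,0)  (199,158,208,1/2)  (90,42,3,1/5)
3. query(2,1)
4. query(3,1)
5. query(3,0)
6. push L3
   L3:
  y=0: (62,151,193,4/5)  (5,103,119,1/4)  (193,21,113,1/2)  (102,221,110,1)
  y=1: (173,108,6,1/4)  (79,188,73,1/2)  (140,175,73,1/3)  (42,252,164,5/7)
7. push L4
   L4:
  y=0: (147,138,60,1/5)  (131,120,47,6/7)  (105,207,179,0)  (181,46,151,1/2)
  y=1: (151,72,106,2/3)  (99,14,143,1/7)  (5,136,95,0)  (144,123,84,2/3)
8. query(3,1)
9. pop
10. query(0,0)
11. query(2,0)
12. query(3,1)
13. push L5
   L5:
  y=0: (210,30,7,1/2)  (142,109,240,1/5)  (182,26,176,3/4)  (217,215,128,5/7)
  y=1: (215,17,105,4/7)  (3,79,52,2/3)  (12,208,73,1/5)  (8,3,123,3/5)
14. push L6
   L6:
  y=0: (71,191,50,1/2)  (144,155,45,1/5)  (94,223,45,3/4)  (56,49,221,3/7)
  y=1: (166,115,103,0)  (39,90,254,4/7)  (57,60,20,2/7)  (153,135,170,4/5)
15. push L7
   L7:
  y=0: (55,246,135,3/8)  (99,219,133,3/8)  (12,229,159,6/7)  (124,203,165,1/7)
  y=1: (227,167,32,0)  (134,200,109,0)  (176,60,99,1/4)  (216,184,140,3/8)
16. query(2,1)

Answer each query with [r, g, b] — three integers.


(2,1) stack=L1,L2; from [0,0,0]:
+L1 (α=1/7) → [29, 25/7, 45/7]
+L2 (α=1/2) → [114, 1131/14, 1501/14]
→ [114, 81, 107]

query (3,1) [L1,L2] — begin 0,0,0
+L1 (α=3/4) → [15/4, 129, 591/4]
+L2 (α=1/5) → [21, 558/5, 594/5]
→ [21, 112, 119]

at x=3,y=0 over L1,L2:
after L1 α=1/5: [237/5, 234/5, 22]
after L2 α=2/3: [1147/15, 1514/15, 302/3]
rounded: [76, 101, 101]

query (3,1) [L1,L2,L3,L4] — begin 0,0,0
+L1 (α=3/4) → [15/4, 129, 591/4]
+L2 (α=1/5) → [21, 558/5, 594/5]
+L3 (α=5/7) → [36, 7416/35, 5288/35]
+L4 (α=2/3) → [108, 5342/35, 11168/105]
= [108, 153, 106]

query (0,0) [L1,L2,L3] — begin 0,0,0
+L1 (α=1/2) → [153/2, 110, 2]
+L2 (α=1/5) → [526/5, 483/5, 5]
+L3 (α=4/5) → [1766/25, 3503/25, 777/5]
rounded: [71, 140, 155]

at x=2,y=0 over L1,L2,L3:
L1 α=1/3: [136/3, 218/3, 248/3]
L2 α=1/2: [191/3, 364/3, 187/3]
L3 α=1/2: [385/3, 427/6, 263/3]
rounded: [128, 71, 88]

query (3,1) [L1,L2,L3] — begin 0,0,0
+L1 (α=3/4) → [15/4, 129, 591/4]
+L2 (α=1/5) → [21, 558/5, 594/5]
+L3 (α=5/7) → [36, 7416/35, 5288/35]
→ [36, 212, 151]

at x=2,y=1 over L1,L2,L3,L5,L6,L7:
+L1 (α=1/7) → [29, 25/7, 45/7]
+L2 (α=1/2) → [114, 1131/14, 1501/14]
+L3 (α=1/3) → [368/3, 2356/21, 2012/21]
+L5 (α=1/5) → [1508/15, 13792/105, 9581/105]
+L6 (α=2/7) → [1850/21, 16312/147, 10421/147]
+L7 (α=1/4) → [1541/14, 4813/49, 3818/49]
rounded: [110, 98, 78]


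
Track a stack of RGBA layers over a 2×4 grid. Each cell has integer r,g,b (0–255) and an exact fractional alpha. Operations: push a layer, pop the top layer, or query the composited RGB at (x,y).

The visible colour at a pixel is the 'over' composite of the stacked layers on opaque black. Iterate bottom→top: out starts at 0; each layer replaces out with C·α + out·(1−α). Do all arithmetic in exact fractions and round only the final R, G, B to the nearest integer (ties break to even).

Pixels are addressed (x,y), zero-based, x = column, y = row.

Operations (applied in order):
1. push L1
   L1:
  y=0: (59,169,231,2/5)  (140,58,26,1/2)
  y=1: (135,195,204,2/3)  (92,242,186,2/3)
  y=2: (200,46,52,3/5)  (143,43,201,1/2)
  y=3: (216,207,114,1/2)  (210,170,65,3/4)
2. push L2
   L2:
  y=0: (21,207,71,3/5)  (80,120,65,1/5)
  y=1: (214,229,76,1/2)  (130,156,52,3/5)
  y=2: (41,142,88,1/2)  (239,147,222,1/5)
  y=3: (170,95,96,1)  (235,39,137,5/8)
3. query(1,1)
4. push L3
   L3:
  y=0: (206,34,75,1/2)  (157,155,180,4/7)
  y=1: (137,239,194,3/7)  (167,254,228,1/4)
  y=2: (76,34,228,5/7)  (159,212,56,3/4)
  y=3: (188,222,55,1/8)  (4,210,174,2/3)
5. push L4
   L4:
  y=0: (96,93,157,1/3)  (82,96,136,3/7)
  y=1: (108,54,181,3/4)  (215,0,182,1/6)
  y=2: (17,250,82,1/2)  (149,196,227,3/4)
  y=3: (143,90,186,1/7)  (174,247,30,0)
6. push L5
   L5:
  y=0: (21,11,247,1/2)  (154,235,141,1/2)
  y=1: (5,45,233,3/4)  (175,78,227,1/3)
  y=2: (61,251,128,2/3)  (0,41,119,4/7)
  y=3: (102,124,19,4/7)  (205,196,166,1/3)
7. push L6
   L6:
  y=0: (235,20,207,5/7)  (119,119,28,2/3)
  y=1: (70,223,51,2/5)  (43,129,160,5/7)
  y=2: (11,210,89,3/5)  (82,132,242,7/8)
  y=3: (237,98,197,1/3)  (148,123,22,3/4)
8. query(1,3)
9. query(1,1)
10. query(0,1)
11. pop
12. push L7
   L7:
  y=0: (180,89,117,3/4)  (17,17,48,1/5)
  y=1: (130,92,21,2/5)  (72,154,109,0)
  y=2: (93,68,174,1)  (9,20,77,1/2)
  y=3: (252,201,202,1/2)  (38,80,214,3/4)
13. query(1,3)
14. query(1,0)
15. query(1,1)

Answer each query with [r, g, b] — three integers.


at x=1,y=1 over L1,L2:
+L1 (α=2/3) → [184/3, 484/3, 124]
+L2 (α=3/5) → [1538/15, 2372/15, 404/5]
rounded: [103, 158, 81]

at x=1,y=3 over L1,L2,L3,L4,L5,L6:
after L1 α=3/4: [315/2, 255/2, 195/4]
after L2 α=5/8: [3295/16, 1155/16, 3325/32]
after L3 α=2/3: [1141/16, 2625/16, 14461/96]
after L4 α=0: [1141/16, 2625/16, 14461/96]
after L5 α=1/3: [927/8, 4193/24, 22429/144]
after L6 α=3/4: [4479/32, 13049/96, 31933/576]
= [140, 136, 55]

(1,1) stack=L1,L2,L3,L4,L5,L6; from [0,0,0]:
+L1 (α=2/3) → [184/3, 484/3, 124]
+L2 (α=3/5) → [1538/15, 2372/15, 404/5]
+L3 (α=1/4) → [2373/20, 1821/10, 588/5]
+L4 (α=1/6) → [3233/24, 607/4, 385/3]
+L5 (α=1/3) → [5333/36, 763/6, 1451/9]
+L6 (α=5/7) → [9203/126, 2698/21, 10102/63]
→ [73, 128, 160]

at x=0,y=1 over L1,L2,L3,L4,L5,L6:
after L1 α=2/3: [90, 130, 136]
after L2 α=1/2: [152, 359/2, 106]
after L3 α=3/7: [1019/7, 205, 1006/7]
after L4 α=3/4: [3287/28, 367/4, 4807/28]
after L5 α=3/4: [3707/112, 907/16, 24379/112]
after L6 α=2/5: [26801/560, 9857/80, 84561/560]
= [48, 123, 151]

at x=1,y=3 over L1,L2,L3,L4,L5,L7:
after L1 α=3/4: [315/2, 255/2, 195/4]
after L2 α=5/8: [3295/16, 1155/16, 3325/32]
after L3 α=2/3: [1141/16, 2625/16, 14461/96]
after L4 α=0: [1141/16, 2625/16, 14461/96]
after L5 α=1/3: [927/8, 4193/24, 22429/144]
after L7 α=3/4: [1839/32, 9953/96, 114877/576]
= [57, 104, 199]

at x=1,y=0 over L1,L2,L3,L4,L5,L7:
after L1 α=1/2: [70, 29, 13]
after L2 α=1/5: [72, 236/5, 117/5]
after L3 α=4/7: [844/7, 544/5, 3951/35]
after L4 α=3/7: [5098/49, 3616/35, 30084/245]
after L5 α=1/2: [6322/49, 11841/70, 64629/490]
after L7 α=1/5: [26121/245, 24277/175, 141018/1225]
rounded: [107, 139, 115]

at x=1,y=1 over L1,L2,L3,L4,L5,L7:
L1 α=2/3: [184/3, 484/3, 124]
L2 α=3/5: [1538/15, 2372/15, 404/5]
L3 α=1/4: [2373/20, 1821/10, 588/5]
L4 α=1/6: [3233/24, 607/4, 385/3]
L5 α=1/3: [5333/36, 763/6, 1451/9]
L7 α=0: [5333/36, 763/6, 1451/9]
= [148, 127, 161]


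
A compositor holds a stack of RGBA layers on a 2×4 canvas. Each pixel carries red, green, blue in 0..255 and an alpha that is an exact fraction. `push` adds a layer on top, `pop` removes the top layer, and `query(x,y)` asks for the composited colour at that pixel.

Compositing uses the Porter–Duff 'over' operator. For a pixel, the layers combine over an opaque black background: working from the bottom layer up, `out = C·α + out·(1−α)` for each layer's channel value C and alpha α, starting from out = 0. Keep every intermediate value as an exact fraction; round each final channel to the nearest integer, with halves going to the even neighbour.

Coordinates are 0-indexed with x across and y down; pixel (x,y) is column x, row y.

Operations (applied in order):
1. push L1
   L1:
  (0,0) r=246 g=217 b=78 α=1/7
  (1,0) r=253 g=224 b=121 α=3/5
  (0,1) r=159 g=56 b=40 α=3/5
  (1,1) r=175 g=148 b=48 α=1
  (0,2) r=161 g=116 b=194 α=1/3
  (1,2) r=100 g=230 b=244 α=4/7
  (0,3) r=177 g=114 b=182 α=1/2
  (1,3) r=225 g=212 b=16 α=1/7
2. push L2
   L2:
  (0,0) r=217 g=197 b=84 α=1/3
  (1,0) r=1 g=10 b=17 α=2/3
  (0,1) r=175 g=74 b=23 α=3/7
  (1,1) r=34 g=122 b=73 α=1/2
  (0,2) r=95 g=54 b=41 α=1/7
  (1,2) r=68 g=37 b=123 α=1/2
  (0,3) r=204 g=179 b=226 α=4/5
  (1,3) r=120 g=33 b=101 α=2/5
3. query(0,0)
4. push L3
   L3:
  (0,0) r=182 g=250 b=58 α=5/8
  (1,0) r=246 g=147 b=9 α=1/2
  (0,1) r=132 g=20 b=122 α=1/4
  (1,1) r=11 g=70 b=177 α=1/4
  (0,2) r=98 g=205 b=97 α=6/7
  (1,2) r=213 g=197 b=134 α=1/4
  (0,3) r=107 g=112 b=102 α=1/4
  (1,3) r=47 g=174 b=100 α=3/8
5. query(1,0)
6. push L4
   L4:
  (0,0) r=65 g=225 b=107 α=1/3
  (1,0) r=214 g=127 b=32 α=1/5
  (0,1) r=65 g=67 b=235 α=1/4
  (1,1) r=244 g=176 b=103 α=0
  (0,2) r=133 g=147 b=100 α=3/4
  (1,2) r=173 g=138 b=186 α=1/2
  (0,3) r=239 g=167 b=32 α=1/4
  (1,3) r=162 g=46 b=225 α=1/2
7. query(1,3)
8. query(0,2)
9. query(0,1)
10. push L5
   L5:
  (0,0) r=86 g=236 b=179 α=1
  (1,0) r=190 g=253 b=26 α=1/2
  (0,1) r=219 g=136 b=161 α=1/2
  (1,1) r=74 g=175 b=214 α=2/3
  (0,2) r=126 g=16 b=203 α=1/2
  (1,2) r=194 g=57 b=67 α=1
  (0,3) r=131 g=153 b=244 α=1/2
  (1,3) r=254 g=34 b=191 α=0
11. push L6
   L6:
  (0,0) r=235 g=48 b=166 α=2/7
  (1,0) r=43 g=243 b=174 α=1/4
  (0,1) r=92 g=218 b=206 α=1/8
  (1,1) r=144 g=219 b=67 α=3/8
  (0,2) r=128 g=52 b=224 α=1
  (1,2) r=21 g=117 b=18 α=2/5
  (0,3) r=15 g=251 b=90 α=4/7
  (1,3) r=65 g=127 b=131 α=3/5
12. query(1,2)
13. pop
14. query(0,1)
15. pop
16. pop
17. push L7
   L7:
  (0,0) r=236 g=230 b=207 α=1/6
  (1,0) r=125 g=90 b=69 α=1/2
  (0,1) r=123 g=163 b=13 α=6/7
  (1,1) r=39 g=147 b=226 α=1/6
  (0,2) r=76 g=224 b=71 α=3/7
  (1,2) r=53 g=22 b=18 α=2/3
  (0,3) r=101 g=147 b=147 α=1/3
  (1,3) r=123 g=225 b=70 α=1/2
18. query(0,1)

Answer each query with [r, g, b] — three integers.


(0,0) stack=L1,L2; from [0,0,0]:
after L1 α=1/7: [246/7, 31, 78/7]
after L2 α=1/3: [2011/21, 259/3, 248/7]
→ [96, 86, 35]

at x=1,y=0 over L1,L2,L3:
L1 α=3/5: [759/5, 672/5, 363/5]
L2 α=2/3: [769/15, 772/15, 533/15]
L3 α=1/2: [4459/30, 2977/30, 334/15]
rounded: [149, 99, 22]

at x=1,y=3 over L1,L2,L3,L4:
after L1 α=1/7: [225/7, 212/7, 16/7]
after L2 α=2/5: [471/7, 1098/35, 1462/35]
after L3 α=3/8: [1671/28, 594/7, 1781/28]
after L4 α=1/2: [6207/56, 458/7, 8081/56]
→ [111, 65, 144]

(0,2) stack=L1,L2,L3,L4; from [0,0,0]:
+L1 (α=1/3) → [161/3, 116/3, 194/3]
+L2 (α=1/7) → [417/7, 286/7, 429/7]
+L3 (α=6/7) → [4533/49, 8896/49, 4503/49]
+L4 (α=3/4) → [6021/49, 30505/196, 19203/196]
= [123, 156, 98]

query (0,1) [L1,L2,L3,L4] — begin 0,0,0
L1 α=3/5: [477/5, 168/5, 24]
L2 α=3/7: [4533/35, 1782/35, 165/7]
L3 α=1/4: [18219/140, 3023/70, 1349/28]
L4 α=1/4: [63757/560, 13759/280, 10627/112]
= [114, 49, 95]

(1,2) stack=L1,L2,L3,L4,L5,L6; from [0,0,0]:
+L1 (α=4/7) → [400/7, 920/7, 976/7]
+L2 (α=1/2) → [438/7, 1179/14, 1837/14]
+L3 (α=1/4) → [2805/28, 6295/56, 7387/56]
+L4 (α=1/2) → [7649/56, 14023/112, 17803/112]
+L5 (α=1) → [194, 57, 67]
+L6 (α=2/5) → [624/5, 81, 237/5]
→ [125, 81, 47]

(0,1) stack=L1,L2,L3,L4,L5; from [0,0,0]:
L1 α=3/5: [477/5, 168/5, 24]
L2 α=3/7: [4533/35, 1782/35, 165/7]
L3 α=1/4: [18219/140, 3023/70, 1349/28]
L4 α=1/4: [63757/560, 13759/280, 10627/112]
L5 α=1/2: [186397/1120, 51839/560, 28659/224]
= [166, 93, 128]

(0,1) stack=L1,L2,L3,L7; from [0,0,0]:
L1 α=3/5: [477/5, 168/5, 24]
L2 α=3/7: [4533/35, 1782/35, 165/7]
L3 α=1/4: [18219/140, 3023/70, 1349/28]
L7 α=6/7: [121539/980, 71483/490, 3533/196]
rounded: [124, 146, 18]
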